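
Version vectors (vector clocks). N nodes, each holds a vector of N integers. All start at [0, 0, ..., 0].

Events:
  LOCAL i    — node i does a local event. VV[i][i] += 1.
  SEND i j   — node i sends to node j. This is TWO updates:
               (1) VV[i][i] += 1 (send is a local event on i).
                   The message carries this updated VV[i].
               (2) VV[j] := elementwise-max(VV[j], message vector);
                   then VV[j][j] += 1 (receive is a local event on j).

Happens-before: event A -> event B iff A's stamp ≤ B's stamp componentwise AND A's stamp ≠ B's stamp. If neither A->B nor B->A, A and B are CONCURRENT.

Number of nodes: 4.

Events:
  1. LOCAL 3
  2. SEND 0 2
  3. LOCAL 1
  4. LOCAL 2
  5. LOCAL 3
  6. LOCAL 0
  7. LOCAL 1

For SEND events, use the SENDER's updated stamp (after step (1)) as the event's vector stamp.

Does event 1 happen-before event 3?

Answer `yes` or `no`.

Answer: no

Derivation:
Initial: VV[0]=[0, 0, 0, 0]
Initial: VV[1]=[0, 0, 0, 0]
Initial: VV[2]=[0, 0, 0, 0]
Initial: VV[3]=[0, 0, 0, 0]
Event 1: LOCAL 3: VV[3][3]++ -> VV[3]=[0, 0, 0, 1]
Event 2: SEND 0->2: VV[0][0]++ -> VV[0]=[1, 0, 0, 0], msg_vec=[1, 0, 0, 0]; VV[2]=max(VV[2],msg_vec) then VV[2][2]++ -> VV[2]=[1, 0, 1, 0]
Event 3: LOCAL 1: VV[1][1]++ -> VV[1]=[0, 1, 0, 0]
Event 4: LOCAL 2: VV[2][2]++ -> VV[2]=[1, 0, 2, 0]
Event 5: LOCAL 3: VV[3][3]++ -> VV[3]=[0, 0, 0, 2]
Event 6: LOCAL 0: VV[0][0]++ -> VV[0]=[2, 0, 0, 0]
Event 7: LOCAL 1: VV[1][1]++ -> VV[1]=[0, 2, 0, 0]
Event 1 stamp: [0, 0, 0, 1]
Event 3 stamp: [0, 1, 0, 0]
[0, 0, 0, 1] <= [0, 1, 0, 0]? False. Equal? False. Happens-before: False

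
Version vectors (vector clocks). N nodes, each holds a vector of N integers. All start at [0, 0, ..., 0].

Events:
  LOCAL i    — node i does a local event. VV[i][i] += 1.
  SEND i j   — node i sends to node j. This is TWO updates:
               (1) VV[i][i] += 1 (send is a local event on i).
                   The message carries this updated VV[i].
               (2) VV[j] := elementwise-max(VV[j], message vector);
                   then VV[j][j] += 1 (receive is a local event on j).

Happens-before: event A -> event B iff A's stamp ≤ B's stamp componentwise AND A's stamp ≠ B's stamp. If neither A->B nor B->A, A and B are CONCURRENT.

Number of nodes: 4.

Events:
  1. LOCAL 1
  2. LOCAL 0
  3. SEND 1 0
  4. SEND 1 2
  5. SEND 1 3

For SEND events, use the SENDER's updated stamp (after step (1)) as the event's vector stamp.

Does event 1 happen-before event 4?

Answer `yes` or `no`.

Initial: VV[0]=[0, 0, 0, 0]
Initial: VV[1]=[0, 0, 0, 0]
Initial: VV[2]=[0, 0, 0, 0]
Initial: VV[3]=[0, 0, 0, 0]
Event 1: LOCAL 1: VV[1][1]++ -> VV[1]=[0, 1, 0, 0]
Event 2: LOCAL 0: VV[0][0]++ -> VV[0]=[1, 0, 0, 0]
Event 3: SEND 1->0: VV[1][1]++ -> VV[1]=[0, 2, 0, 0], msg_vec=[0, 2, 0, 0]; VV[0]=max(VV[0],msg_vec) then VV[0][0]++ -> VV[0]=[2, 2, 0, 0]
Event 4: SEND 1->2: VV[1][1]++ -> VV[1]=[0, 3, 0, 0], msg_vec=[0, 3, 0, 0]; VV[2]=max(VV[2],msg_vec) then VV[2][2]++ -> VV[2]=[0, 3, 1, 0]
Event 5: SEND 1->3: VV[1][1]++ -> VV[1]=[0, 4, 0, 0], msg_vec=[0, 4, 0, 0]; VV[3]=max(VV[3],msg_vec) then VV[3][3]++ -> VV[3]=[0, 4, 0, 1]
Event 1 stamp: [0, 1, 0, 0]
Event 4 stamp: [0, 3, 0, 0]
[0, 1, 0, 0] <= [0, 3, 0, 0]? True. Equal? False. Happens-before: True

Answer: yes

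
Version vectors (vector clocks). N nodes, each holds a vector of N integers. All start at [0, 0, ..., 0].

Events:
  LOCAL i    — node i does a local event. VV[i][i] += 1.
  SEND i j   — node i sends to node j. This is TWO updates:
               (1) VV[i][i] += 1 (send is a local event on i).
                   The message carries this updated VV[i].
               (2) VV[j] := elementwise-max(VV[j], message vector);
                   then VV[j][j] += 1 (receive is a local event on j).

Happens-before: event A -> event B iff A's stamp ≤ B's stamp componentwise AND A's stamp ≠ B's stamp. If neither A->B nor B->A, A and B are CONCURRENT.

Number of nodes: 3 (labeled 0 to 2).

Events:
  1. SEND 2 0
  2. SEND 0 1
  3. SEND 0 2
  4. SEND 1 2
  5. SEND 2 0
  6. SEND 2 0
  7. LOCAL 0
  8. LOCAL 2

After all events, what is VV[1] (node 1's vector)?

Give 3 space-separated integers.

Initial: VV[0]=[0, 0, 0]
Initial: VV[1]=[0, 0, 0]
Initial: VV[2]=[0, 0, 0]
Event 1: SEND 2->0: VV[2][2]++ -> VV[2]=[0, 0, 1], msg_vec=[0, 0, 1]; VV[0]=max(VV[0],msg_vec) then VV[0][0]++ -> VV[0]=[1, 0, 1]
Event 2: SEND 0->1: VV[0][0]++ -> VV[0]=[2, 0, 1], msg_vec=[2, 0, 1]; VV[1]=max(VV[1],msg_vec) then VV[1][1]++ -> VV[1]=[2, 1, 1]
Event 3: SEND 0->2: VV[0][0]++ -> VV[0]=[3, 0, 1], msg_vec=[3, 0, 1]; VV[2]=max(VV[2],msg_vec) then VV[2][2]++ -> VV[2]=[3, 0, 2]
Event 4: SEND 1->2: VV[1][1]++ -> VV[1]=[2, 2, 1], msg_vec=[2, 2, 1]; VV[2]=max(VV[2],msg_vec) then VV[2][2]++ -> VV[2]=[3, 2, 3]
Event 5: SEND 2->0: VV[2][2]++ -> VV[2]=[3, 2, 4], msg_vec=[3, 2, 4]; VV[0]=max(VV[0],msg_vec) then VV[0][0]++ -> VV[0]=[4, 2, 4]
Event 6: SEND 2->0: VV[2][2]++ -> VV[2]=[3, 2, 5], msg_vec=[3, 2, 5]; VV[0]=max(VV[0],msg_vec) then VV[0][0]++ -> VV[0]=[5, 2, 5]
Event 7: LOCAL 0: VV[0][0]++ -> VV[0]=[6, 2, 5]
Event 8: LOCAL 2: VV[2][2]++ -> VV[2]=[3, 2, 6]
Final vectors: VV[0]=[6, 2, 5]; VV[1]=[2, 2, 1]; VV[2]=[3, 2, 6]

Answer: 2 2 1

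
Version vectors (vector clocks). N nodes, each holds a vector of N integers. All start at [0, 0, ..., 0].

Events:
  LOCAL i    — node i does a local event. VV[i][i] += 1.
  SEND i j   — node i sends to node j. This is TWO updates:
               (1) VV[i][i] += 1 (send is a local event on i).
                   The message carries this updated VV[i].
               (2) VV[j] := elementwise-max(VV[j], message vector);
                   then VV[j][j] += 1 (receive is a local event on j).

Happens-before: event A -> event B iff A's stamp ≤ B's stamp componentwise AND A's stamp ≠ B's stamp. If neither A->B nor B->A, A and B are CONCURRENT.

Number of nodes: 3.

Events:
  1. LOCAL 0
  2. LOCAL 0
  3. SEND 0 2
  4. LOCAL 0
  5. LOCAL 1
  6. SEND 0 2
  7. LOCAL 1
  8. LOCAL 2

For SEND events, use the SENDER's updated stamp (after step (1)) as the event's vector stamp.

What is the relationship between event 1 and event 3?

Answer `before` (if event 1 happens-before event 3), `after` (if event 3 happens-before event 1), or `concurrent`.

Initial: VV[0]=[0, 0, 0]
Initial: VV[1]=[0, 0, 0]
Initial: VV[2]=[0, 0, 0]
Event 1: LOCAL 0: VV[0][0]++ -> VV[0]=[1, 0, 0]
Event 2: LOCAL 0: VV[0][0]++ -> VV[0]=[2, 0, 0]
Event 3: SEND 0->2: VV[0][0]++ -> VV[0]=[3, 0, 0], msg_vec=[3, 0, 0]; VV[2]=max(VV[2],msg_vec) then VV[2][2]++ -> VV[2]=[3, 0, 1]
Event 4: LOCAL 0: VV[0][0]++ -> VV[0]=[4, 0, 0]
Event 5: LOCAL 1: VV[1][1]++ -> VV[1]=[0, 1, 0]
Event 6: SEND 0->2: VV[0][0]++ -> VV[0]=[5, 0, 0], msg_vec=[5, 0, 0]; VV[2]=max(VV[2],msg_vec) then VV[2][2]++ -> VV[2]=[5, 0, 2]
Event 7: LOCAL 1: VV[1][1]++ -> VV[1]=[0, 2, 0]
Event 8: LOCAL 2: VV[2][2]++ -> VV[2]=[5, 0, 3]
Event 1 stamp: [1, 0, 0]
Event 3 stamp: [3, 0, 0]
[1, 0, 0] <= [3, 0, 0]? True
[3, 0, 0] <= [1, 0, 0]? False
Relation: before

Answer: before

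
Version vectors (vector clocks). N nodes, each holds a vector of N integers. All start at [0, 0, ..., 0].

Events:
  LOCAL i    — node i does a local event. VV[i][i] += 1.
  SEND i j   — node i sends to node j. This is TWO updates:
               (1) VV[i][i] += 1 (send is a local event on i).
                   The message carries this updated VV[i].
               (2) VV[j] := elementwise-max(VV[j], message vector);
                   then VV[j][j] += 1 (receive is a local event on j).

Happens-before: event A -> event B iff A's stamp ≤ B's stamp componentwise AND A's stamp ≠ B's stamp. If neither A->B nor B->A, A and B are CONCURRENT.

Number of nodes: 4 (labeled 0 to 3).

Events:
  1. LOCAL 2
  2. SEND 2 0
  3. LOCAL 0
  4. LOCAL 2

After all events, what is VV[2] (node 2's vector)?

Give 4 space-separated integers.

Answer: 0 0 3 0

Derivation:
Initial: VV[0]=[0, 0, 0, 0]
Initial: VV[1]=[0, 0, 0, 0]
Initial: VV[2]=[0, 0, 0, 0]
Initial: VV[3]=[0, 0, 0, 0]
Event 1: LOCAL 2: VV[2][2]++ -> VV[2]=[0, 0, 1, 0]
Event 2: SEND 2->0: VV[2][2]++ -> VV[2]=[0, 0, 2, 0], msg_vec=[0, 0, 2, 0]; VV[0]=max(VV[0],msg_vec) then VV[0][0]++ -> VV[0]=[1, 0, 2, 0]
Event 3: LOCAL 0: VV[0][0]++ -> VV[0]=[2, 0, 2, 0]
Event 4: LOCAL 2: VV[2][2]++ -> VV[2]=[0, 0, 3, 0]
Final vectors: VV[0]=[2, 0, 2, 0]; VV[1]=[0, 0, 0, 0]; VV[2]=[0, 0, 3, 0]; VV[3]=[0, 0, 0, 0]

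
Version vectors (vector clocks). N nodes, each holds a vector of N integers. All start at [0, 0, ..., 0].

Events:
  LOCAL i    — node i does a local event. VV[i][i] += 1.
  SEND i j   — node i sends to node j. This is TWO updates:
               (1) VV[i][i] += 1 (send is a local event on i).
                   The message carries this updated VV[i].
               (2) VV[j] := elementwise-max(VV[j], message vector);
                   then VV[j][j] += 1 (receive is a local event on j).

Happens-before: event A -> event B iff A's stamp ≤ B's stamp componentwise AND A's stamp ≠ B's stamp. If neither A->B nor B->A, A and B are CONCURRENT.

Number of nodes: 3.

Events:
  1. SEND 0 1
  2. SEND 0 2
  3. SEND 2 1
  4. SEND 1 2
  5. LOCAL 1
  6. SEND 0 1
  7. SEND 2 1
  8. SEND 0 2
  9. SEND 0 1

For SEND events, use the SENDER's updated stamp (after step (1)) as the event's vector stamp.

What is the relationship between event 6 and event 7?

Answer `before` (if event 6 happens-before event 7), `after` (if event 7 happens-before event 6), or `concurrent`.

Initial: VV[0]=[0, 0, 0]
Initial: VV[1]=[0, 0, 0]
Initial: VV[2]=[0, 0, 0]
Event 1: SEND 0->1: VV[0][0]++ -> VV[0]=[1, 0, 0], msg_vec=[1, 0, 0]; VV[1]=max(VV[1],msg_vec) then VV[1][1]++ -> VV[1]=[1, 1, 0]
Event 2: SEND 0->2: VV[0][0]++ -> VV[0]=[2, 0, 0], msg_vec=[2, 0, 0]; VV[2]=max(VV[2],msg_vec) then VV[2][2]++ -> VV[2]=[2, 0, 1]
Event 3: SEND 2->1: VV[2][2]++ -> VV[2]=[2, 0, 2], msg_vec=[2, 0, 2]; VV[1]=max(VV[1],msg_vec) then VV[1][1]++ -> VV[1]=[2, 2, 2]
Event 4: SEND 1->2: VV[1][1]++ -> VV[1]=[2, 3, 2], msg_vec=[2, 3, 2]; VV[2]=max(VV[2],msg_vec) then VV[2][2]++ -> VV[2]=[2, 3, 3]
Event 5: LOCAL 1: VV[1][1]++ -> VV[1]=[2, 4, 2]
Event 6: SEND 0->1: VV[0][0]++ -> VV[0]=[3, 0, 0], msg_vec=[3, 0, 0]; VV[1]=max(VV[1],msg_vec) then VV[1][1]++ -> VV[1]=[3, 5, 2]
Event 7: SEND 2->1: VV[2][2]++ -> VV[2]=[2, 3, 4], msg_vec=[2, 3, 4]; VV[1]=max(VV[1],msg_vec) then VV[1][1]++ -> VV[1]=[3, 6, 4]
Event 8: SEND 0->2: VV[0][0]++ -> VV[0]=[4, 0, 0], msg_vec=[4, 0, 0]; VV[2]=max(VV[2],msg_vec) then VV[2][2]++ -> VV[2]=[4, 3, 5]
Event 9: SEND 0->1: VV[0][0]++ -> VV[0]=[5, 0, 0], msg_vec=[5, 0, 0]; VV[1]=max(VV[1],msg_vec) then VV[1][1]++ -> VV[1]=[5, 7, 4]
Event 6 stamp: [3, 0, 0]
Event 7 stamp: [2, 3, 4]
[3, 0, 0] <= [2, 3, 4]? False
[2, 3, 4] <= [3, 0, 0]? False
Relation: concurrent

Answer: concurrent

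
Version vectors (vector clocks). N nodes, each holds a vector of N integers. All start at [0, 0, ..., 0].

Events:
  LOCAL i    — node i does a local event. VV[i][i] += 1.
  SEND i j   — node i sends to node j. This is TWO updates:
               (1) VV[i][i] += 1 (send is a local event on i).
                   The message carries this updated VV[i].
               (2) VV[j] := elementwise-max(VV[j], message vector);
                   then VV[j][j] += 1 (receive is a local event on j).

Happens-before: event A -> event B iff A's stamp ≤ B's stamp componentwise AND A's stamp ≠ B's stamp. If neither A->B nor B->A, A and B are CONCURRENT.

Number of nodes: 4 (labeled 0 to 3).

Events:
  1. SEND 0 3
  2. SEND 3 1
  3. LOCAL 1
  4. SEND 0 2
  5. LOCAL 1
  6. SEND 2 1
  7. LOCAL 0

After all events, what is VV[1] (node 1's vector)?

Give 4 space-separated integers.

Initial: VV[0]=[0, 0, 0, 0]
Initial: VV[1]=[0, 0, 0, 0]
Initial: VV[2]=[0, 0, 0, 0]
Initial: VV[3]=[0, 0, 0, 0]
Event 1: SEND 0->3: VV[0][0]++ -> VV[0]=[1, 0, 0, 0], msg_vec=[1, 0, 0, 0]; VV[3]=max(VV[3],msg_vec) then VV[3][3]++ -> VV[3]=[1, 0, 0, 1]
Event 2: SEND 3->1: VV[3][3]++ -> VV[3]=[1, 0, 0, 2], msg_vec=[1, 0, 0, 2]; VV[1]=max(VV[1],msg_vec) then VV[1][1]++ -> VV[1]=[1, 1, 0, 2]
Event 3: LOCAL 1: VV[1][1]++ -> VV[1]=[1, 2, 0, 2]
Event 4: SEND 0->2: VV[0][0]++ -> VV[0]=[2, 0, 0, 0], msg_vec=[2, 0, 0, 0]; VV[2]=max(VV[2],msg_vec) then VV[2][2]++ -> VV[2]=[2, 0, 1, 0]
Event 5: LOCAL 1: VV[1][1]++ -> VV[1]=[1, 3, 0, 2]
Event 6: SEND 2->1: VV[2][2]++ -> VV[2]=[2, 0, 2, 0], msg_vec=[2, 0, 2, 0]; VV[1]=max(VV[1],msg_vec) then VV[1][1]++ -> VV[1]=[2, 4, 2, 2]
Event 7: LOCAL 0: VV[0][0]++ -> VV[0]=[3, 0, 0, 0]
Final vectors: VV[0]=[3, 0, 0, 0]; VV[1]=[2, 4, 2, 2]; VV[2]=[2, 0, 2, 0]; VV[3]=[1, 0, 0, 2]

Answer: 2 4 2 2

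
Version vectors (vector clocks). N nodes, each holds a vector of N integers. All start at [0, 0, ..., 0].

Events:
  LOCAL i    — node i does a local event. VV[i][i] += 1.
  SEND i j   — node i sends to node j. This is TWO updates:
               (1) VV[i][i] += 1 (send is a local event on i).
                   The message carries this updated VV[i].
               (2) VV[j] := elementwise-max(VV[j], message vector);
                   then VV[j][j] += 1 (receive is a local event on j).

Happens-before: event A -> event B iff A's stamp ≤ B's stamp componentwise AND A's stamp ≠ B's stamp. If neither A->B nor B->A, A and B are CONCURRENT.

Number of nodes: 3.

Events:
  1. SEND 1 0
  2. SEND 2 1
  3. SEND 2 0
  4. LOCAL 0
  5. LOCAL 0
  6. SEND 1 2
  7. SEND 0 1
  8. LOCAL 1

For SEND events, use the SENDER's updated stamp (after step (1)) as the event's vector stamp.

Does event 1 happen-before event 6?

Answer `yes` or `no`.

Initial: VV[0]=[0, 0, 0]
Initial: VV[1]=[0, 0, 0]
Initial: VV[2]=[0, 0, 0]
Event 1: SEND 1->0: VV[1][1]++ -> VV[1]=[0, 1, 0], msg_vec=[0, 1, 0]; VV[0]=max(VV[0],msg_vec) then VV[0][0]++ -> VV[0]=[1, 1, 0]
Event 2: SEND 2->1: VV[2][2]++ -> VV[2]=[0, 0, 1], msg_vec=[0, 0, 1]; VV[1]=max(VV[1],msg_vec) then VV[1][1]++ -> VV[1]=[0, 2, 1]
Event 3: SEND 2->0: VV[2][2]++ -> VV[2]=[0, 0, 2], msg_vec=[0, 0, 2]; VV[0]=max(VV[0],msg_vec) then VV[0][0]++ -> VV[0]=[2, 1, 2]
Event 4: LOCAL 0: VV[0][0]++ -> VV[0]=[3, 1, 2]
Event 5: LOCAL 0: VV[0][0]++ -> VV[0]=[4, 1, 2]
Event 6: SEND 1->2: VV[1][1]++ -> VV[1]=[0, 3, 1], msg_vec=[0, 3, 1]; VV[2]=max(VV[2],msg_vec) then VV[2][2]++ -> VV[2]=[0, 3, 3]
Event 7: SEND 0->1: VV[0][0]++ -> VV[0]=[5, 1, 2], msg_vec=[5, 1, 2]; VV[1]=max(VV[1],msg_vec) then VV[1][1]++ -> VV[1]=[5, 4, 2]
Event 8: LOCAL 1: VV[1][1]++ -> VV[1]=[5, 5, 2]
Event 1 stamp: [0, 1, 0]
Event 6 stamp: [0, 3, 1]
[0, 1, 0] <= [0, 3, 1]? True. Equal? False. Happens-before: True

Answer: yes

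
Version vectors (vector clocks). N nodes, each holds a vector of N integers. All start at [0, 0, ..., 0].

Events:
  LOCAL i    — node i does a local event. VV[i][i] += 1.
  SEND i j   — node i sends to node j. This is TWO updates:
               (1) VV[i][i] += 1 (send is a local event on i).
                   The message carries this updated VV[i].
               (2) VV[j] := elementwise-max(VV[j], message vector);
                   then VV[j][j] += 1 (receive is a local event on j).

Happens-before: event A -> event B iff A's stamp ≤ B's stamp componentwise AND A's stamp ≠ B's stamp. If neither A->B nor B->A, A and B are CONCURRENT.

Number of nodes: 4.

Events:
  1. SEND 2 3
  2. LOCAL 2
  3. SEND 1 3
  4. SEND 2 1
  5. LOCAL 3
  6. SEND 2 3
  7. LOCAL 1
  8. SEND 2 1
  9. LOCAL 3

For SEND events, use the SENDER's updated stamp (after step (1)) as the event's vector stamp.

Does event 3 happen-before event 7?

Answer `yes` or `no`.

Answer: yes

Derivation:
Initial: VV[0]=[0, 0, 0, 0]
Initial: VV[1]=[0, 0, 0, 0]
Initial: VV[2]=[0, 0, 0, 0]
Initial: VV[3]=[0, 0, 0, 0]
Event 1: SEND 2->3: VV[2][2]++ -> VV[2]=[0, 0, 1, 0], msg_vec=[0, 0, 1, 0]; VV[3]=max(VV[3],msg_vec) then VV[3][3]++ -> VV[3]=[0, 0, 1, 1]
Event 2: LOCAL 2: VV[2][2]++ -> VV[2]=[0, 0, 2, 0]
Event 3: SEND 1->3: VV[1][1]++ -> VV[1]=[0, 1, 0, 0], msg_vec=[0, 1, 0, 0]; VV[3]=max(VV[3],msg_vec) then VV[3][3]++ -> VV[3]=[0, 1, 1, 2]
Event 4: SEND 2->1: VV[2][2]++ -> VV[2]=[0, 0, 3, 0], msg_vec=[0, 0, 3, 0]; VV[1]=max(VV[1],msg_vec) then VV[1][1]++ -> VV[1]=[0, 2, 3, 0]
Event 5: LOCAL 3: VV[3][3]++ -> VV[3]=[0, 1, 1, 3]
Event 6: SEND 2->3: VV[2][2]++ -> VV[2]=[0, 0, 4, 0], msg_vec=[0, 0, 4, 0]; VV[3]=max(VV[3],msg_vec) then VV[3][3]++ -> VV[3]=[0, 1, 4, 4]
Event 7: LOCAL 1: VV[1][1]++ -> VV[1]=[0, 3, 3, 0]
Event 8: SEND 2->1: VV[2][2]++ -> VV[2]=[0, 0, 5, 0], msg_vec=[0, 0, 5, 0]; VV[1]=max(VV[1],msg_vec) then VV[1][1]++ -> VV[1]=[0, 4, 5, 0]
Event 9: LOCAL 3: VV[3][3]++ -> VV[3]=[0, 1, 4, 5]
Event 3 stamp: [0, 1, 0, 0]
Event 7 stamp: [0, 3, 3, 0]
[0, 1, 0, 0] <= [0, 3, 3, 0]? True. Equal? False. Happens-before: True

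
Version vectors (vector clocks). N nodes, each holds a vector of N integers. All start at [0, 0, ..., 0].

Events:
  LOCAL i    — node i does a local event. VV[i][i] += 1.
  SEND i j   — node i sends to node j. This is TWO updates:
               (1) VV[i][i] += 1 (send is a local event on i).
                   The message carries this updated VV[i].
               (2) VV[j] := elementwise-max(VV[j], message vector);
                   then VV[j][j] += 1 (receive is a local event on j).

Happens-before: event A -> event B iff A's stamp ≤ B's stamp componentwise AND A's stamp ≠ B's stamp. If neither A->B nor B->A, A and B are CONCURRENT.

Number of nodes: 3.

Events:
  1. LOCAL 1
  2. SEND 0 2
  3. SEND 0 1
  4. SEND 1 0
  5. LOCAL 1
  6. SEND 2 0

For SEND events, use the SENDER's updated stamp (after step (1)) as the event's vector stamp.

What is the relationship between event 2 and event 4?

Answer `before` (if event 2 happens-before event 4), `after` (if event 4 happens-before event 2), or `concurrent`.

Answer: before

Derivation:
Initial: VV[0]=[0, 0, 0]
Initial: VV[1]=[0, 0, 0]
Initial: VV[2]=[0, 0, 0]
Event 1: LOCAL 1: VV[1][1]++ -> VV[1]=[0, 1, 0]
Event 2: SEND 0->2: VV[0][0]++ -> VV[0]=[1, 0, 0], msg_vec=[1, 0, 0]; VV[2]=max(VV[2],msg_vec) then VV[2][2]++ -> VV[2]=[1, 0, 1]
Event 3: SEND 0->1: VV[0][0]++ -> VV[0]=[2, 0, 0], msg_vec=[2, 0, 0]; VV[1]=max(VV[1],msg_vec) then VV[1][1]++ -> VV[1]=[2, 2, 0]
Event 4: SEND 1->0: VV[1][1]++ -> VV[1]=[2, 3, 0], msg_vec=[2, 3, 0]; VV[0]=max(VV[0],msg_vec) then VV[0][0]++ -> VV[0]=[3, 3, 0]
Event 5: LOCAL 1: VV[1][1]++ -> VV[1]=[2, 4, 0]
Event 6: SEND 2->0: VV[2][2]++ -> VV[2]=[1, 0, 2], msg_vec=[1, 0, 2]; VV[0]=max(VV[0],msg_vec) then VV[0][0]++ -> VV[0]=[4, 3, 2]
Event 2 stamp: [1, 0, 0]
Event 4 stamp: [2, 3, 0]
[1, 0, 0] <= [2, 3, 0]? True
[2, 3, 0] <= [1, 0, 0]? False
Relation: before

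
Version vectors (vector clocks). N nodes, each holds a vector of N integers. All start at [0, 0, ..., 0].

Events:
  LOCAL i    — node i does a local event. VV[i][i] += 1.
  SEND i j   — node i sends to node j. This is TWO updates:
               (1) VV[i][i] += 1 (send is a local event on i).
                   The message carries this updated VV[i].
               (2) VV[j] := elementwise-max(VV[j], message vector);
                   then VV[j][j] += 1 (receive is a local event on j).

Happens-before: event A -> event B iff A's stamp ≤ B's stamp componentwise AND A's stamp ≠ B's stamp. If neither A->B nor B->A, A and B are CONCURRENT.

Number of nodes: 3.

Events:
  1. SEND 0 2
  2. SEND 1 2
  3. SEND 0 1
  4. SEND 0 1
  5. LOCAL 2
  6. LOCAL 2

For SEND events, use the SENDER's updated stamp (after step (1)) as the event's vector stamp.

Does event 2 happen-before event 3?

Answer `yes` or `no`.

Answer: no

Derivation:
Initial: VV[0]=[0, 0, 0]
Initial: VV[1]=[0, 0, 0]
Initial: VV[2]=[0, 0, 0]
Event 1: SEND 0->2: VV[0][0]++ -> VV[0]=[1, 0, 0], msg_vec=[1, 0, 0]; VV[2]=max(VV[2],msg_vec) then VV[2][2]++ -> VV[2]=[1, 0, 1]
Event 2: SEND 1->2: VV[1][1]++ -> VV[1]=[0, 1, 0], msg_vec=[0, 1, 0]; VV[2]=max(VV[2],msg_vec) then VV[2][2]++ -> VV[2]=[1, 1, 2]
Event 3: SEND 0->1: VV[0][0]++ -> VV[0]=[2, 0, 0], msg_vec=[2, 0, 0]; VV[1]=max(VV[1],msg_vec) then VV[1][1]++ -> VV[1]=[2, 2, 0]
Event 4: SEND 0->1: VV[0][0]++ -> VV[0]=[3, 0, 0], msg_vec=[3, 0, 0]; VV[1]=max(VV[1],msg_vec) then VV[1][1]++ -> VV[1]=[3, 3, 0]
Event 5: LOCAL 2: VV[2][2]++ -> VV[2]=[1, 1, 3]
Event 6: LOCAL 2: VV[2][2]++ -> VV[2]=[1, 1, 4]
Event 2 stamp: [0, 1, 0]
Event 3 stamp: [2, 0, 0]
[0, 1, 0] <= [2, 0, 0]? False. Equal? False. Happens-before: False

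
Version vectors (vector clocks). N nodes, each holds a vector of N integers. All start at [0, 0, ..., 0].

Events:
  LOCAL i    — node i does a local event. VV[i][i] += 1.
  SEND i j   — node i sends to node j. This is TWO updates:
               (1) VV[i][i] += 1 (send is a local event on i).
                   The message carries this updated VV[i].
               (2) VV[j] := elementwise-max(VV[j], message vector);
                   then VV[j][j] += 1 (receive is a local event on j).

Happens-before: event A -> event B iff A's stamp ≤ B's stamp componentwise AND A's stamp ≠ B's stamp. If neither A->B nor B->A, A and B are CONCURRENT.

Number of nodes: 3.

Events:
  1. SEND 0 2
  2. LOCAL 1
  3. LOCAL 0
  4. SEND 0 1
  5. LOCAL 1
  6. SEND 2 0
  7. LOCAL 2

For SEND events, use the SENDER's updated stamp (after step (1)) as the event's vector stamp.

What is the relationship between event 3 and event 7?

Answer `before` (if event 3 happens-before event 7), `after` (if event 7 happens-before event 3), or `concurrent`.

Initial: VV[0]=[0, 0, 0]
Initial: VV[1]=[0, 0, 0]
Initial: VV[2]=[0, 0, 0]
Event 1: SEND 0->2: VV[0][0]++ -> VV[0]=[1, 0, 0], msg_vec=[1, 0, 0]; VV[2]=max(VV[2],msg_vec) then VV[2][2]++ -> VV[2]=[1, 0, 1]
Event 2: LOCAL 1: VV[1][1]++ -> VV[1]=[0, 1, 0]
Event 3: LOCAL 0: VV[0][0]++ -> VV[0]=[2, 0, 0]
Event 4: SEND 0->1: VV[0][0]++ -> VV[0]=[3, 0, 0], msg_vec=[3, 0, 0]; VV[1]=max(VV[1],msg_vec) then VV[1][1]++ -> VV[1]=[3, 2, 0]
Event 5: LOCAL 1: VV[1][1]++ -> VV[1]=[3, 3, 0]
Event 6: SEND 2->0: VV[2][2]++ -> VV[2]=[1, 0, 2], msg_vec=[1, 0, 2]; VV[0]=max(VV[0],msg_vec) then VV[0][0]++ -> VV[0]=[4, 0, 2]
Event 7: LOCAL 2: VV[2][2]++ -> VV[2]=[1, 0, 3]
Event 3 stamp: [2, 0, 0]
Event 7 stamp: [1, 0, 3]
[2, 0, 0] <= [1, 0, 3]? False
[1, 0, 3] <= [2, 0, 0]? False
Relation: concurrent

Answer: concurrent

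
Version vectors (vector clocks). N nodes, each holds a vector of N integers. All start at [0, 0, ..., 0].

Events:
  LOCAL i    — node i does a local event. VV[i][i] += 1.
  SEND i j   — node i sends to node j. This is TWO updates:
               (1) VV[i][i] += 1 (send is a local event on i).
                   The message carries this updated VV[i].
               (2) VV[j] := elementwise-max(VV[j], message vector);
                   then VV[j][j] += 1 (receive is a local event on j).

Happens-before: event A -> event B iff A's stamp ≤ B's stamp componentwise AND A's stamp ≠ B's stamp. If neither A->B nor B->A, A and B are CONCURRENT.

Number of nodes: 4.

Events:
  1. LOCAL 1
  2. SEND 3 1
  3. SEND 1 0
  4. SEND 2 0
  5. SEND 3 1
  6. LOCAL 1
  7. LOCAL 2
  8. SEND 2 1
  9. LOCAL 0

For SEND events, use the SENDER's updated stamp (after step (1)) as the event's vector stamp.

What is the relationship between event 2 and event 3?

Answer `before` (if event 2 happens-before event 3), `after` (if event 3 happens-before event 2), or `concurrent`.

Initial: VV[0]=[0, 0, 0, 0]
Initial: VV[1]=[0, 0, 0, 0]
Initial: VV[2]=[0, 0, 0, 0]
Initial: VV[3]=[0, 0, 0, 0]
Event 1: LOCAL 1: VV[1][1]++ -> VV[1]=[0, 1, 0, 0]
Event 2: SEND 3->1: VV[3][3]++ -> VV[3]=[0, 0, 0, 1], msg_vec=[0, 0, 0, 1]; VV[1]=max(VV[1],msg_vec) then VV[1][1]++ -> VV[1]=[0, 2, 0, 1]
Event 3: SEND 1->0: VV[1][1]++ -> VV[1]=[0, 3, 0, 1], msg_vec=[0, 3, 0, 1]; VV[0]=max(VV[0],msg_vec) then VV[0][0]++ -> VV[0]=[1, 3, 0, 1]
Event 4: SEND 2->0: VV[2][2]++ -> VV[2]=[0, 0, 1, 0], msg_vec=[0, 0, 1, 0]; VV[0]=max(VV[0],msg_vec) then VV[0][0]++ -> VV[0]=[2, 3, 1, 1]
Event 5: SEND 3->1: VV[3][3]++ -> VV[3]=[0, 0, 0, 2], msg_vec=[0, 0, 0, 2]; VV[1]=max(VV[1],msg_vec) then VV[1][1]++ -> VV[1]=[0, 4, 0, 2]
Event 6: LOCAL 1: VV[1][1]++ -> VV[1]=[0, 5, 0, 2]
Event 7: LOCAL 2: VV[2][2]++ -> VV[2]=[0, 0, 2, 0]
Event 8: SEND 2->1: VV[2][2]++ -> VV[2]=[0, 0, 3, 0], msg_vec=[0, 0, 3, 0]; VV[1]=max(VV[1],msg_vec) then VV[1][1]++ -> VV[1]=[0, 6, 3, 2]
Event 9: LOCAL 0: VV[0][0]++ -> VV[0]=[3, 3, 1, 1]
Event 2 stamp: [0, 0, 0, 1]
Event 3 stamp: [0, 3, 0, 1]
[0, 0, 0, 1] <= [0, 3, 0, 1]? True
[0, 3, 0, 1] <= [0, 0, 0, 1]? False
Relation: before

Answer: before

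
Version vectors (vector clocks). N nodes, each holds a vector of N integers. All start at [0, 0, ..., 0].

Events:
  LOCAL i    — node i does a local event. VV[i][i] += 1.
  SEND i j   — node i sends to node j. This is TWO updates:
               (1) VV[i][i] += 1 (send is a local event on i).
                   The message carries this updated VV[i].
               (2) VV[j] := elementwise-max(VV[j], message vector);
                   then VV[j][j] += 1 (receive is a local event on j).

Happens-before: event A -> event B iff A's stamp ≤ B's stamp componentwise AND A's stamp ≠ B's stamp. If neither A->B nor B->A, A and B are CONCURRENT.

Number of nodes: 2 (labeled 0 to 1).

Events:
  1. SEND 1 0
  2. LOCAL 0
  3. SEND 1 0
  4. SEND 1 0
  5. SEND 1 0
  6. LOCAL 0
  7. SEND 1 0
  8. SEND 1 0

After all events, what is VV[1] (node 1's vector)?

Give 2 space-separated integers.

Answer: 0 6

Derivation:
Initial: VV[0]=[0, 0]
Initial: VV[1]=[0, 0]
Event 1: SEND 1->0: VV[1][1]++ -> VV[1]=[0, 1], msg_vec=[0, 1]; VV[0]=max(VV[0],msg_vec) then VV[0][0]++ -> VV[0]=[1, 1]
Event 2: LOCAL 0: VV[0][0]++ -> VV[0]=[2, 1]
Event 3: SEND 1->0: VV[1][1]++ -> VV[1]=[0, 2], msg_vec=[0, 2]; VV[0]=max(VV[0],msg_vec) then VV[0][0]++ -> VV[0]=[3, 2]
Event 4: SEND 1->0: VV[1][1]++ -> VV[1]=[0, 3], msg_vec=[0, 3]; VV[0]=max(VV[0],msg_vec) then VV[0][0]++ -> VV[0]=[4, 3]
Event 5: SEND 1->0: VV[1][1]++ -> VV[1]=[0, 4], msg_vec=[0, 4]; VV[0]=max(VV[0],msg_vec) then VV[0][0]++ -> VV[0]=[5, 4]
Event 6: LOCAL 0: VV[0][0]++ -> VV[0]=[6, 4]
Event 7: SEND 1->0: VV[1][1]++ -> VV[1]=[0, 5], msg_vec=[0, 5]; VV[0]=max(VV[0],msg_vec) then VV[0][0]++ -> VV[0]=[7, 5]
Event 8: SEND 1->0: VV[1][1]++ -> VV[1]=[0, 6], msg_vec=[0, 6]; VV[0]=max(VV[0],msg_vec) then VV[0][0]++ -> VV[0]=[8, 6]
Final vectors: VV[0]=[8, 6]; VV[1]=[0, 6]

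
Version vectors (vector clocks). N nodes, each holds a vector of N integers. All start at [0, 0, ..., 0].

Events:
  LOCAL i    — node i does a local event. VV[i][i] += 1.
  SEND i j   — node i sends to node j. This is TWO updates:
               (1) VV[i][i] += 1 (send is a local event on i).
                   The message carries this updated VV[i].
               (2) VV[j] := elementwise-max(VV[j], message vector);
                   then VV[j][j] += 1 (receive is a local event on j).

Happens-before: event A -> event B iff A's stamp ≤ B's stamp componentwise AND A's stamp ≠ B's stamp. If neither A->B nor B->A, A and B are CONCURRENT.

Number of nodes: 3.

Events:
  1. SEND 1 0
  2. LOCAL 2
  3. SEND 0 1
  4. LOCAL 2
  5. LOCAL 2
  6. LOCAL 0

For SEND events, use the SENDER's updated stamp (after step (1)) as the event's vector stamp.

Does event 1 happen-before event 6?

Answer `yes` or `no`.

Answer: yes

Derivation:
Initial: VV[0]=[0, 0, 0]
Initial: VV[1]=[0, 0, 0]
Initial: VV[2]=[0, 0, 0]
Event 1: SEND 1->0: VV[1][1]++ -> VV[1]=[0, 1, 0], msg_vec=[0, 1, 0]; VV[0]=max(VV[0],msg_vec) then VV[0][0]++ -> VV[0]=[1, 1, 0]
Event 2: LOCAL 2: VV[2][2]++ -> VV[2]=[0, 0, 1]
Event 3: SEND 0->1: VV[0][0]++ -> VV[0]=[2, 1, 0], msg_vec=[2, 1, 0]; VV[1]=max(VV[1],msg_vec) then VV[1][1]++ -> VV[1]=[2, 2, 0]
Event 4: LOCAL 2: VV[2][2]++ -> VV[2]=[0, 0, 2]
Event 5: LOCAL 2: VV[2][2]++ -> VV[2]=[0, 0, 3]
Event 6: LOCAL 0: VV[0][0]++ -> VV[0]=[3, 1, 0]
Event 1 stamp: [0, 1, 0]
Event 6 stamp: [3, 1, 0]
[0, 1, 0] <= [3, 1, 0]? True. Equal? False. Happens-before: True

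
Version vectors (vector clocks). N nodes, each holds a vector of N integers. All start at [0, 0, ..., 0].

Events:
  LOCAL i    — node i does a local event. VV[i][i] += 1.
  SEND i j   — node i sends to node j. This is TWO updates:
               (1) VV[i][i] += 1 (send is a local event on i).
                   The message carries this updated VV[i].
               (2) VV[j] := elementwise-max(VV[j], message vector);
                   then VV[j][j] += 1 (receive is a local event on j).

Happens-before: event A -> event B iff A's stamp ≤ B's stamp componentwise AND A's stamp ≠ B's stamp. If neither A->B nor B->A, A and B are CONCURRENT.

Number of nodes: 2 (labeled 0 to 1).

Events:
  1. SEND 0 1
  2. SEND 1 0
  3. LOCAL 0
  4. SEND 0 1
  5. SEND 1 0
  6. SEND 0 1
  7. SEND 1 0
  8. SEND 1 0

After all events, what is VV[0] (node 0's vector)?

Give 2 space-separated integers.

Answer: 8 7

Derivation:
Initial: VV[0]=[0, 0]
Initial: VV[1]=[0, 0]
Event 1: SEND 0->1: VV[0][0]++ -> VV[0]=[1, 0], msg_vec=[1, 0]; VV[1]=max(VV[1],msg_vec) then VV[1][1]++ -> VV[1]=[1, 1]
Event 2: SEND 1->0: VV[1][1]++ -> VV[1]=[1, 2], msg_vec=[1, 2]; VV[0]=max(VV[0],msg_vec) then VV[0][0]++ -> VV[0]=[2, 2]
Event 3: LOCAL 0: VV[0][0]++ -> VV[0]=[3, 2]
Event 4: SEND 0->1: VV[0][0]++ -> VV[0]=[4, 2], msg_vec=[4, 2]; VV[1]=max(VV[1],msg_vec) then VV[1][1]++ -> VV[1]=[4, 3]
Event 5: SEND 1->0: VV[1][1]++ -> VV[1]=[4, 4], msg_vec=[4, 4]; VV[0]=max(VV[0],msg_vec) then VV[0][0]++ -> VV[0]=[5, 4]
Event 6: SEND 0->1: VV[0][0]++ -> VV[0]=[6, 4], msg_vec=[6, 4]; VV[1]=max(VV[1],msg_vec) then VV[1][1]++ -> VV[1]=[6, 5]
Event 7: SEND 1->0: VV[1][1]++ -> VV[1]=[6, 6], msg_vec=[6, 6]; VV[0]=max(VV[0],msg_vec) then VV[0][0]++ -> VV[0]=[7, 6]
Event 8: SEND 1->0: VV[1][1]++ -> VV[1]=[6, 7], msg_vec=[6, 7]; VV[0]=max(VV[0],msg_vec) then VV[0][0]++ -> VV[0]=[8, 7]
Final vectors: VV[0]=[8, 7]; VV[1]=[6, 7]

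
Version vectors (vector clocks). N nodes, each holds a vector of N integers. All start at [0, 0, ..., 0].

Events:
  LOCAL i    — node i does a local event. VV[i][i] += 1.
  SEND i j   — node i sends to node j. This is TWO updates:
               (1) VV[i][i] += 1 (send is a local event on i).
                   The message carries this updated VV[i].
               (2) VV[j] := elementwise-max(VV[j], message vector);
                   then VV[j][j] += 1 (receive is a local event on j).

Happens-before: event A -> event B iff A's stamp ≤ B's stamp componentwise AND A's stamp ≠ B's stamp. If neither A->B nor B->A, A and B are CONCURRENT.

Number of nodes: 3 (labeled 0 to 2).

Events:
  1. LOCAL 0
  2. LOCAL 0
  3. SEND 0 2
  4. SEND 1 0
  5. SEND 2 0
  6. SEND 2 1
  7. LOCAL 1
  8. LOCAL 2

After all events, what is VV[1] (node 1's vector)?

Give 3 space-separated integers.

Answer: 3 3 3

Derivation:
Initial: VV[0]=[0, 0, 0]
Initial: VV[1]=[0, 0, 0]
Initial: VV[2]=[0, 0, 0]
Event 1: LOCAL 0: VV[0][0]++ -> VV[0]=[1, 0, 0]
Event 2: LOCAL 0: VV[0][0]++ -> VV[0]=[2, 0, 0]
Event 3: SEND 0->2: VV[0][0]++ -> VV[0]=[3, 0, 0], msg_vec=[3, 0, 0]; VV[2]=max(VV[2],msg_vec) then VV[2][2]++ -> VV[2]=[3, 0, 1]
Event 4: SEND 1->0: VV[1][1]++ -> VV[1]=[0, 1, 0], msg_vec=[0, 1, 0]; VV[0]=max(VV[0],msg_vec) then VV[0][0]++ -> VV[0]=[4, 1, 0]
Event 5: SEND 2->0: VV[2][2]++ -> VV[2]=[3, 0, 2], msg_vec=[3, 0, 2]; VV[0]=max(VV[0],msg_vec) then VV[0][0]++ -> VV[0]=[5, 1, 2]
Event 6: SEND 2->1: VV[2][2]++ -> VV[2]=[3, 0, 3], msg_vec=[3, 0, 3]; VV[1]=max(VV[1],msg_vec) then VV[1][1]++ -> VV[1]=[3, 2, 3]
Event 7: LOCAL 1: VV[1][1]++ -> VV[1]=[3, 3, 3]
Event 8: LOCAL 2: VV[2][2]++ -> VV[2]=[3, 0, 4]
Final vectors: VV[0]=[5, 1, 2]; VV[1]=[3, 3, 3]; VV[2]=[3, 0, 4]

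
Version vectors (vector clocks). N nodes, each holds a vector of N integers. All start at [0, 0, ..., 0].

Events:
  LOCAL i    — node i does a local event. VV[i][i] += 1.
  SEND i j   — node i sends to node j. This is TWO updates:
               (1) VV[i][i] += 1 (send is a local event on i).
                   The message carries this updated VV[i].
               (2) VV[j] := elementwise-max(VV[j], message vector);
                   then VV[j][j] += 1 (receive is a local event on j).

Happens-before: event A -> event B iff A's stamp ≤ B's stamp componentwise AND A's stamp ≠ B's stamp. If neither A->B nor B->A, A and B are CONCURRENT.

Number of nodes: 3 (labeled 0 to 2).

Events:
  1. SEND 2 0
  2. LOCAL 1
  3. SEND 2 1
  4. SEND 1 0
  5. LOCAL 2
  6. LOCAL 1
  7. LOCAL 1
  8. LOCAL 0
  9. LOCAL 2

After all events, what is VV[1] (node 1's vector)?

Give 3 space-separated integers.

Answer: 0 5 2

Derivation:
Initial: VV[0]=[0, 0, 0]
Initial: VV[1]=[0, 0, 0]
Initial: VV[2]=[0, 0, 0]
Event 1: SEND 2->0: VV[2][2]++ -> VV[2]=[0, 0, 1], msg_vec=[0, 0, 1]; VV[0]=max(VV[0],msg_vec) then VV[0][0]++ -> VV[0]=[1, 0, 1]
Event 2: LOCAL 1: VV[1][1]++ -> VV[1]=[0, 1, 0]
Event 3: SEND 2->1: VV[2][2]++ -> VV[2]=[0, 0, 2], msg_vec=[0, 0, 2]; VV[1]=max(VV[1],msg_vec) then VV[1][1]++ -> VV[1]=[0, 2, 2]
Event 4: SEND 1->0: VV[1][1]++ -> VV[1]=[0, 3, 2], msg_vec=[0, 3, 2]; VV[0]=max(VV[0],msg_vec) then VV[0][0]++ -> VV[0]=[2, 3, 2]
Event 5: LOCAL 2: VV[2][2]++ -> VV[2]=[0, 0, 3]
Event 6: LOCAL 1: VV[1][1]++ -> VV[1]=[0, 4, 2]
Event 7: LOCAL 1: VV[1][1]++ -> VV[1]=[0, 5, 2]
Event 8: LOCAL 0: VV[0][0]++ -> VV[0]=[3, 3, 2]
Event 9: LOCAL 2: VV[2][2]++ -> VV[2]=[0, 0, 4]
Final vectors: VV[0]=[3, 3, 2]; VV[1]=[0, 5, 2]; VV[2]=[0, 0, 4]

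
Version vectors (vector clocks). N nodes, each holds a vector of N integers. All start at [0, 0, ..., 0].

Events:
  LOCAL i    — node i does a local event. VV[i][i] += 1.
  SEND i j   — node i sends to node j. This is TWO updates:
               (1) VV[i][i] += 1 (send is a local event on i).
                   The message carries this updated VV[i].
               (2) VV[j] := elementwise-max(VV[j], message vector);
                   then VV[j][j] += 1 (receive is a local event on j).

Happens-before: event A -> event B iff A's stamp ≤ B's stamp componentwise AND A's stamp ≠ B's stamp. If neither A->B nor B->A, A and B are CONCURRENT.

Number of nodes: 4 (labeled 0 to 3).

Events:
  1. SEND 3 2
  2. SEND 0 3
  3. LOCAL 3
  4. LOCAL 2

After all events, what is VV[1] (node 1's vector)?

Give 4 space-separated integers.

Answer: 0 0 0 0

Derivation:
Initial: VV[0]=[0, 0, 0, 0]
Initial: VV[1]=[0, 0, 0, 0]
Initial: VV[2]=[0, 0, 0, 0]
Initial: VV[3]=[0, 0, 0, 0]
Event 1: SEND 3->2: VV[3][3]++ -> VV[3]=[0, 0, 0, 1], msg_vec=[0, 0, 0, 1]; VV[2]=max(VV[2],msg_vec) then VV[2][2]++ -> VV[2]=[0, 0, 1, 1]
Event 2: SEND 0->3: VV[0][0]++ -> VV[0]=[1, 0, 0, 0], msg_vec=[1, 0, 0, 0]; VV[3]=max(VV[3],msg_vec) then VV[3][3]++ -> VV[3]=[1, 0, 0, 2]
Event 3: LOCAL 3: VV[3][3]++ -> VV[3]=[1, 0, 0, 3]
Event 4: LOCAL 2: VV[2][2]++ -> VV[2]=[0, 0, 2, 1]
Final vectors: VV[0]=[1, 0, 0, 0]; VV[1]=[0, 0, 0, 0]; VV[2]=[0, 0, 2, 1]; VV[3]=[1, 0, 0, 3]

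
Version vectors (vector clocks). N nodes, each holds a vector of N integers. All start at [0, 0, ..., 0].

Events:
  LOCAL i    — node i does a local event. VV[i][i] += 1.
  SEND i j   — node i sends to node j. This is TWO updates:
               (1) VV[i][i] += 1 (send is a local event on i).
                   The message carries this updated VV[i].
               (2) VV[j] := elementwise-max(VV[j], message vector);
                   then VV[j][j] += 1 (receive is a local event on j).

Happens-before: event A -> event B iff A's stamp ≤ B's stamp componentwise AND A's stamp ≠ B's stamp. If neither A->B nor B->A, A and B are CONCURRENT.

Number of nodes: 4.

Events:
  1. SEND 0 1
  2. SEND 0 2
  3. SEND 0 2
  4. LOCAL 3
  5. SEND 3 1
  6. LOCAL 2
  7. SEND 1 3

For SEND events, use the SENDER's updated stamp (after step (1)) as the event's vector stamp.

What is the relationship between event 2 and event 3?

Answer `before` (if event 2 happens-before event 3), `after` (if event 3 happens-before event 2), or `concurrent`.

Initial: VV[0]=[0, 0, 0, 0]
Initial: VV[1]=[0, 0, 0, 0]
Initial: VV[2]=[0, 0, 0, 0]
Initial: VV[3]=[0, 0, 0, 0]
Event 1: SEND 0->1: VV[0][0]++ -> VV[0]=[1, 0, 0, 0], msg_vec=[1, 0, 0, 0]; VV[1]=max(VV[1],msg_vec) then VV[1][1]++ -> VV[1]=[1, 1, 0, 0]
Event 2: SEND 0->2: VV[0][0]++ -> VV[0]=[2, 0, 0, 0], msg_vec=[2, 0, 0, 0]; VV[2]=max(VV[2],msg_vec) then VV[2][2]++ -> VV[2]=[2, 0, 1, 0]
Event 3: SEND 0->2: VV[0][0]++ -> VV[0]=[3, 0, 0, 0], msg_vec=[3, 0, 0, 0]; VV[2]=max(VV[2],msg_vec) then VV[2][2]++ -> VV[2]=[3, 0, 2, 0]
Event 4: LOCAL 3: VV[3][3]++ -> VV[3]=[0, 0, 0, 1]
Event 5: SEND 3->1: VV[3][3]++ -> VV[3]=[0, 0, 0, 2], msg_vec=[0, 0, 0, 2]; VV[1]=max(VV[1],msg_vec) then VV[1][1]++ -> VV[1]=[1, 2, 0, 2]
Event 6: LOCAL 2: VV[2][2]++ -> VV[2]=[3, 0, 3, 0]
Event 7: SEND 1->3: VV[1][1]++ -> VV[1]=[1, 3, 0, 2], msg_vec=[1, 3, 0, 2]; VV[3]=max(VV[3],msg_vec) then VV[3][3]++ -> VV[3]=[1, 3, 0, 3]
Event 2 stamp: [2, 0, 0, 0]
Event 3 stamp: [3, 0, 0, 0]
[2, 0, 0, 0] <= [3, 0, 0, 0]? True
[3, 0, 0, 0] <= [2, 0, 0, 0]? False
Relation: before

Answer: before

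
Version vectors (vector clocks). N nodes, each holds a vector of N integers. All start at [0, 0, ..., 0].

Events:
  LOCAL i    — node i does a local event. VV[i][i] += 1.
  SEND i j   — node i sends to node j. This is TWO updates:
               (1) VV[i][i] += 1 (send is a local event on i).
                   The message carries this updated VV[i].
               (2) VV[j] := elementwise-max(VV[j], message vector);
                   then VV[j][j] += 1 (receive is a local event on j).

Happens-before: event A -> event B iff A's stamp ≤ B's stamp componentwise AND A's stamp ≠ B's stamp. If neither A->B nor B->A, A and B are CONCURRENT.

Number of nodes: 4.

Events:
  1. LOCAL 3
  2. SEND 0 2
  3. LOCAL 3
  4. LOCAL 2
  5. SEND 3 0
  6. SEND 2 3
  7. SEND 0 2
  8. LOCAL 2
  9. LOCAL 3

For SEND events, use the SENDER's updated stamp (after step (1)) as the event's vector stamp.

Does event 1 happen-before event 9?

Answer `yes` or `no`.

Initial: VV[0]=[0, 0, 0, 0]
Initial: VV[1]=[0, 0, 0, 0]
Initial: VV[2]=[0, 0, 0, 0]
Initial: VV[3]=[0, 0, 0, 0]
Event 1: LOCAL 3: VV[3][3]++ -> VV[3]=[0, 0, 0, 1]
Event 2: SEND 0->2: VV[0][0]++ -> VV[0]=[1, 0, 0, 0], msg_vec=[1, 0, 0, 0]; VV[2]=max(VV[2],msg_vec) then VV[2][2]++ -> VV[2]=[1, 0, 1, 0]
Event 3: LOCAL 3: VV[3][3]++ -> VV[3]=[0, 0, 0, 2]
Event 4: LOCAL 2: VV[2][2]++ -> VV[2]=[1, 0, 2, 0]
Event 5: SEND 3->0: VV[3][3]++ -> VV[3]=[0, 0, 0, 3], msg_vec=[0, 0, 0, 3]; VV[0]=max(VV[0],msg_vec) then VV[0][0]++ -> VV[0]=[2, 0, 0, 3]
Event 6: SEND 2->3: VV[2][2]++ -> VV[2]=[1, 0, 3, 0], msg_vec=[1, 0, 3, 0]; VV[3]=max(VV[3],msg_vec) then VV[3][3]++ -> VV[3]=[1, 0, 3, 4]
Event 7: SEND 0->2: VV[0][0]++ -> VV[0]=[3, 0, 0, 3], msg_vec=[3, 0, 0, 3]; VV[2]=max(VV[2],msg_vec) then VV[2][2]++ -> VV[2]=[3, 0, 4, 3]
Event 8: LOCAL 2: VV[2][2]++ -> VV[2]=[3, 0, 5, 3]
Event 9: LOCAL 3: VV[3][3]++ -> VV[3]=[1, 0, 3, 5]
Event 1 stamp: [0, 0, 0, 1]
Event 9 stamp: [1, 0, 3, 5]
[0, 0, 0, 1] <= [1, 0, 3, 5]? True. Equal? False. Happens-before: True

Answer: yes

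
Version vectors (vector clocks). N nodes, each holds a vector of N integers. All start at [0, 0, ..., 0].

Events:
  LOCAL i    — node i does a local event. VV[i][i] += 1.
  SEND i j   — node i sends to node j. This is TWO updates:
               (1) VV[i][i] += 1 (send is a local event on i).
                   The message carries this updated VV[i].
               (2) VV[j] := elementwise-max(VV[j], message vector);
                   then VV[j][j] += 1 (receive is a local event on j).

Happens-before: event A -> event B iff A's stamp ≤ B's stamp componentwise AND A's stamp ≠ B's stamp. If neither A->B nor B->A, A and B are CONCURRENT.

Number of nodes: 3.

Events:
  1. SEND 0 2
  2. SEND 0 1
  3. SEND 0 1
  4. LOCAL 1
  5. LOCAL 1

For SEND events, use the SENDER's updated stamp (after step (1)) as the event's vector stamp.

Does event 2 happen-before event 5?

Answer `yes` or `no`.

Initial: VV[0]=[0, 0, 0]
Initial: VV[1]=[0, 0, 0]
Initial: VV[2]=[0, 0, 0]
Event 1: SEND 0->2: VV[0][0]++ -> VV[0]=[1, 0, 0], msg_vec=[1, 0, 0]; VV[2]=max(VV[2],msg_vec) then VV[2][2]++ -> VV[2]=[1, 0, 1]
Event 2: SEND 0->1: VV[0][0]++ -> VV[0]=[2, 0, 0], msg_vec=[2, 0, 0]; VV[1]=max(VV[1],msg_vec) then VV[1][1]++ -> VV[1]=[2, 1, 0]
Event 3: SEND 0->1: VV[0][0]++ -> VV[0]=[3, 0, 0], msg_vec=[3, 0, 0]; VV[1]=max(VV[1],msg_vec) then VV[1][1]++ -> VV[1]=[3, 2, 0]
Event 4: LOCAL 1: VV[1][1]++ -> VV[1]=[3, 3, 0]
Event 5: LOCAL 1: VV[1][1]++ -> VV[1]=[3, 4, 0]
Event 2 stamp: [2, 0, 0]
Event 5 stamp: [3, 4, 0]
[2, 0, 0] <= [3, 4, 0]? True. Equal? False. Happens-before: True

Answer: yes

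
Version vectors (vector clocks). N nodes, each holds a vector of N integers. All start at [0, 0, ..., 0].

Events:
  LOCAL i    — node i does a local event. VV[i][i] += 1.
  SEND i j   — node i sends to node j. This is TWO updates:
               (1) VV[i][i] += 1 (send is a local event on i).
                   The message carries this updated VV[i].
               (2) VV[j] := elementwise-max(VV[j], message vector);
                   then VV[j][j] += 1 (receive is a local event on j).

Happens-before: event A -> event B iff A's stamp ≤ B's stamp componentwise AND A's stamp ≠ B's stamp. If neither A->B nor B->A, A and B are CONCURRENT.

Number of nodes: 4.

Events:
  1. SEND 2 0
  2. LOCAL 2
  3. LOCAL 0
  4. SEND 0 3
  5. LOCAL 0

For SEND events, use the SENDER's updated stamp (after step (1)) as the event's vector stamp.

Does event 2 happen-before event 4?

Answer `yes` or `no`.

Initial: VV[0]=[0, 0, 0, 0]
Initial: VV[1]=[0, 0, 0, 0]
Initial: VV[2]=[0, 0, 0, 0]
Initial: VV[3]=[0, 0, 0, 0]
Event 1: SEND 2->0: VV[2][2]++ -> VV[2]=[0, 0, 1, 0], msg_vec=[0, 0, 1, 0]; VV[0]=max(VV[0],msg_vec) then VV[0][0]++ -> VV[0]=[1, 0, 1, 0]
Event 2: LOCAL 2: VV[2][2]++ -> VV[2]=[0, 0, 2, 0]
Event 3: LOCAL 0: VV[0][0]++ -> VV[0]=[2, 0, 1, 0]
Event 4: SEND 0->3: VV[0][0]++ -> VV[0]=[3, 0, 1, 0], msg_vec=[3, 0, 1, 0]; VV[3]=max(VV[3],msg_vec) then VV[3][3]++ -> VV[3]=[3, 0, 1, 1]
Event 5: LOCAL 0: VV[0][0]++ -> VV[0]=[4, 0, 1, 0]
Event 2 stamp: [0, 0, 2, 0]
Event 4 stamp: [3, 0, 1, 0]
[0, 0, 2, 0] <= [3, 0, 1, 0]? False. Equal? False. Happens-before: False

Answer: no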